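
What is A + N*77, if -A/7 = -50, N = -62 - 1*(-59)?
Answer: 119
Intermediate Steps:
N = -3 (N = -62 + 59 = -3)
A = 350 (A = -7*(-50) = 350)
A + N*77 = 350 - 3*77 = 350 - 231 = 119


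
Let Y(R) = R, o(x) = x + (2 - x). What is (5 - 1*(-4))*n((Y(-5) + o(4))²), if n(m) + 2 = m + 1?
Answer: 72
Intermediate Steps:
o(x) = 2
n(m) = -1 + m (n(m) = -2 + (m + 1) = -2 + (1 + m) = -1 + m)
(5 - 1*(-4))*n((Y(-5) + o(4))²) = (5 - 1*(-4))*(-1 + (-5 + 2)²) = (5 + 4)*(-1 + (-3)²) = 9*(-1 + 9) = 9*8 = 72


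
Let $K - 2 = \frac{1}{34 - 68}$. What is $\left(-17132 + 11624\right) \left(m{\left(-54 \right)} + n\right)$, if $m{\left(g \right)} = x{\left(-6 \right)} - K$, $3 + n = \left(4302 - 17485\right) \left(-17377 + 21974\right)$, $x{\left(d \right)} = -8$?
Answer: $333797269950$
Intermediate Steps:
$n = -60602254$ ($n = -3 + \left(4302 - 17485\right) \left(-17377 + 21974\right) = -3 - 60602251 = -60602254$)
$K = \frac{67}{34}$ ($K = 2 + \frac{1}{34 - 68} = 2 + \frac{1}{-34} = 2 - \frac{1}{34} = \frac{67}{34} \approx 1.9706$)
$m{\left(g \right)} = - \frac{339}{34}$ ($m{\left(g \right)} = -8 - \frac{67}{34} = - \frac{339}{34}$)
$\left(-17132 + 11624\right) \left(m{\left(-54 \right)} + n\right) = \left(-17132 + 11624\right) \left(- \frac{339}{34} - 60602254\right) = \left(-5508\right) \left(- \frac{2060476975}{34}\right) = 333797269950$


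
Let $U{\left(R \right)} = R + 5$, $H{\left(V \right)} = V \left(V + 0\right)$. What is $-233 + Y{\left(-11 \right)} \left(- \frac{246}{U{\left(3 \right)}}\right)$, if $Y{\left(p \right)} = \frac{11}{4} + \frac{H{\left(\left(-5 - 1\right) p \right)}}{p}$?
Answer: $\frac{189751}{16} \approx 11859.0$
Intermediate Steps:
$H{\left(V \right)} = V^{2}$ ($H{\left(V \right)} = V V = V^{2}$)
$U{\left(R \right)} = 5 + R$
$Y{\left(p \right)} = \frac{11}{4} + 36 p$ ($Y{\left(p \right)} = \frac{11}{4} + \frac{\left(\left(-5 - 1\right) p\right)^{2}}{p} = 11 \cdot \frac{1}{4} + \frac{\left(- 6 p\right)^{2}}{p} = \frac{11}{4} + \frac{36 p^{2}}{p} = \frac{11}{4} + 36 p$)
$-233 + Y{\left(-11 \right)} \left(- \frac{246}{U{\left(3 \right)}}\right) = -233 + \left(\frac{11}{4} + 36 \left(-11\right)\right) \left(- \frac{246}{5 + 3}\right) = -233 + \left(\frac{11}{4} - 396\right) \left(- \frac{246}{8}\right) = -233 - \frac{1573 \left(\left(-246\right) \frac{1}{8}\right)}{4} = -233 - - \frac{193479}{16} = -233 + \frac{193479}{16} = \frac{189751}{16}$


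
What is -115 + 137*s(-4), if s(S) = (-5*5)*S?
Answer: 13585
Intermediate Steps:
s(S) = -25*S
-115 + 137*s(-4) = -115 + 137*(-25*(-4)) = -115 + 137*100 = -115 + 13700 = 13585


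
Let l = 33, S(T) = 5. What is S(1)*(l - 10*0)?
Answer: 165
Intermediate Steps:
S(1)*(l - 10*0) = 5*(33 - 10*0) = 5*(33 + 0) = 5*33 = 165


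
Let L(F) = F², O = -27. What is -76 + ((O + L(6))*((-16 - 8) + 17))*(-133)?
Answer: 8303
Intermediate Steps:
-76 + ((O + L(6))*((-16 - 8) + 17))*(-133) = -76 + ((-27 + 6²)*((-16 - 8) + 17))*(-133) = -76 + ((-27 + 36)*(-24 + 17))*(-133) = -76 + (9*(-7))*(-133) = -76 - 63*(-133) = -76 + 8379 = 8303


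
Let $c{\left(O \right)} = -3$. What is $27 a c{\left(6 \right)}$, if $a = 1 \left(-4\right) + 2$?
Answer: $162$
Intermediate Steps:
$a = -2$ ($a = -4 + 2 = -2$)
$27 a c{\left(6 \right)} = 27 \left(-2\right) \left(-3\right) = \left(-54\right) \left(-3\right) = 162$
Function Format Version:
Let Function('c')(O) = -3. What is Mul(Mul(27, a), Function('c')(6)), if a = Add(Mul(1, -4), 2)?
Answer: 162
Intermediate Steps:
a = -2 (a = Add(-4, 2) = -2)
Mul(Mul(27, a), Function('c')(6)) = Mul(Mul(27, -2), -3) = Mul(-54, -3) = 162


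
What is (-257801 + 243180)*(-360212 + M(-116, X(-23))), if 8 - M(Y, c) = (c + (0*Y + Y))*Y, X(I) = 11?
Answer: 5444626464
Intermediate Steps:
M(Y, c) = 8 - Y*(Y + c) (M(Y, c) = 8 - (c + (0*Y + Y))*Y = 8 - (c + (0 + Y))*Y = 8 - (c + Y)*Y = 8 - (Y + c)*Y = 8 - Y*(Y + c))
(-257801 + 243180)*(-360212 + M(-116, X(-23))) = (-257801 + 243180)*(-360212 + (8 - 1*(-116)² - 1*(-116)*11)) = -14621*(-360212 + (8 - 1*13456 + 1276)) = -14621*(-360212 + (8 - 13456 + 1276)) = -14621*(-360212 - 12172) = -14621*(-372384) = 5444626464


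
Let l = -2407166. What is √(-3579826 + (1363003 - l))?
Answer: √190343 ≈ 436.28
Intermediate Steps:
√(-3579826 + (1363003 - l)) = √(-3579826 + (1363003 - 1*(-2407166))) = √(-3579826 + (1363003 + 2407166)) = √(-3579826 + 3770169) = √190343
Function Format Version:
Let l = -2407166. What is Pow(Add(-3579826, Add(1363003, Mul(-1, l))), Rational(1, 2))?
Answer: Pow(190343, Rational(1, 2)) ≈ 436.28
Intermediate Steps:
Pow(Add(-3579826, Add(1363003, Mul(-1, l))), Rational(1, 2)) = Pow(Add(-3579826, Add(1363003, Mul(-1, -2407166))), Rational(1, 2)) = Pow(Add(-3579826, Add(1363003, 2407166)), Rational(1, 2)) = Pow(Add(-3579826, 3770169), Rational(1, 2)) = Pow(190343, Rational(1, 2))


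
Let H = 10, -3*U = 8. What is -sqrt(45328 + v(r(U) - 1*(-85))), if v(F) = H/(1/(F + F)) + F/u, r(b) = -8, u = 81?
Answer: -sqrt(3796385)/9 ≈ -216.49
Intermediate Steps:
U = -8/3 (U = -1/3*8 = -8/3 ≈ -2.6667)
v(F) = 1621*F/81 (v(F) = 10/(1/(F + F)) + F/81 = 10/(1/(2*F)) + F*(1/81) = 10/((1/(2*F))) + F/81 = 10*(2*F) + F/81 = 20*F + F/81 = 1621*F/81)
-sqrt(45328 + v(r(U) - 1*(-85))) = -sqrt(45328 + 1621*(-8 - 1*(-85))/81) = -sqrt(45328 + 1621*(-8 + 85)/81) = -sqrt(45328 + (1621/81)*77) = -sqrt(45328 + 124817/81) = -sqrt(3796385/81) = -sqrt(3796385)/9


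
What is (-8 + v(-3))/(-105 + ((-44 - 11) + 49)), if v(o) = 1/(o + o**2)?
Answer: 47/666 ≈ 0.070571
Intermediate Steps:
(-8 + v(-3))/(-105 + ((-44 - 11) + 49)) = (-8 + 1/((-3)*(1 - 3)))/(-105 + ((-44 - 11) + 49)) = (-8 - 1/3/(-2))/(-105 + (-55 + 49)) = (-8 - 1/3*(-1/2))/(-105 - 6) = (-8 + 1/6)/(-111) = -1/111*(-47/6) = 47/666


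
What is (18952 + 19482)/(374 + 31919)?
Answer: 38434/32293 ≈ 1.1902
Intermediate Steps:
(18952 + 19482)/(374 + 31919) = 38434/32293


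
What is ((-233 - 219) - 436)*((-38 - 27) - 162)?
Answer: 201576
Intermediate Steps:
((-233 - 219) - 436)*((-38 - 27) - 162) = (-452 - 436)*(-65 - 162) = -888*(-227) = 201576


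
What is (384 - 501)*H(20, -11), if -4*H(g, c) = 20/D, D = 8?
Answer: 585/8 ≈ 73.125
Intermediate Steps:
H(g, c) = -5/8
(384 - 501)*H(20, -11) = (384 - 501)*(-5/8) = -117*(-5/8) = 585/8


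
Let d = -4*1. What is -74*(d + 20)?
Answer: -1184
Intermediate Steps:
d = -4
-74*(d + 20) = -74*(-4 + 20) = -74*16 = -1184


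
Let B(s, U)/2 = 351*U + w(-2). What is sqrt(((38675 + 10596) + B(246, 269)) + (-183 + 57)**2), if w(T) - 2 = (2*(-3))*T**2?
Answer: sqrt(253941) ≈ 503.93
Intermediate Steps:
w(T) = 2 - 6*T**2 (w(T) = 2 + (2*(-3))*T**2 = 2 - 6*T**2)
B(s, U) = -44 + 702*U (B(s, U) = 2*(351*U + (2 - 6*(-2)**2)) = 2*(351*U + (2 - 6*4)) = 2*(351*U + (2 - 24)) = 2*(351*U - 22) = 2*(-22 + 351*U) = -44 + 702*U)
sqrt(((38675 + 10596) + B(246, 269)) + (-183 + 57)**2) = sqrt(((38675 + 10596) + (-44 + 702*269)) + (-183 + 57)**2) = sqrt((49271 + (-44 + 188838)) + (-126)**2) = sqrt((49271 + 188794) + 15876) = sqrt(238065 + 15876) = sqrt(253941)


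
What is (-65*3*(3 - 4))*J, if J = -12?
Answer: -2340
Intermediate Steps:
(-65*3*(3 - 4))*J = -65*3*(3 - 4)*(-12) = -65*3*(-1)*(-12) = -65*(-3)*(-12) = -13*(-15)*(-12) = 195*(-12) = -2340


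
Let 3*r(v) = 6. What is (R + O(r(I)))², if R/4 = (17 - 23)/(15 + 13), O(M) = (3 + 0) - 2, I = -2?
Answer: 1/49 ≈ 0.020408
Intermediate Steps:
r(v) = 2 (r(v) = (⅓)*6 = 2)
O(M) = 1 (O(M) = 3 - 2 = 1)
R = -6/7 (R = 4*((17 - 23)/(15 + 13)) = 4*(-6/28) = 4*(-6*1/28) = 4*(-3/14) = -6/7 ≈ -0.85714)
(R + O(r(I)))² = (-6/7 + 1)² = (⅐)² = 1/49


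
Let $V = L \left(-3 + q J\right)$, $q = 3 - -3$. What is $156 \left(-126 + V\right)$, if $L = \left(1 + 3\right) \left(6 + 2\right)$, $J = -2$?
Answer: $-94536$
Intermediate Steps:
$L = 32$ ($L = 4 \cdot 8 = 32$)
$q = 6$ ($q = 3 + 3 = 6$)
$V = -480$ ($V = 32 \left(-3 + 6 \left(-2\right)\right) = 32 \left(-3 - 12\right) = 32 \left(-15\right) = -480$)
$156 \left(-126 + V\right) = 156 \left(-126 - 480\right) = 156 \left(-606\right) = -94536$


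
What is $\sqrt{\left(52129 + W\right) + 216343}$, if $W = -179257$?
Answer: $\sqrt{89215} \approx 298.69$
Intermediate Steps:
$\sqrt{\left(52129 + W\right) + 216343} = \sqrt{\left(52129 - 179257\right) + 216343} = \sqrt{-127128 + 216343} = \sqrt{89215}$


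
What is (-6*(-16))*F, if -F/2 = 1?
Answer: -192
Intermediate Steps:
F = -2 (F = -2*1 = -2)
(-6*(-16))*F = -6*(-16)*(-2) = 96*(-2) = -192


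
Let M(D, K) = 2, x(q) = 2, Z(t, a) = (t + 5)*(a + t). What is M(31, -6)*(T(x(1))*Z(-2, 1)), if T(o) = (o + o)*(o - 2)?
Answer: 0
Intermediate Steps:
Z(t, a) = (5 + t)*(a + t)
T(o) = 2*o*(-2 + o) (T(o) = (2*o)*(-2 + o) = 2*o*(-2 + o))
M(31, -6)*(T(x(1))*Z(-2, 1)) = 2*((2*2*(-2 + 2))*((-2)² + 5*1 + 5*(-2) + 1*(-2))) = 2*((2*2*0)*(4 + 5 - 10 - 2)) = 2*(0*(-3)) = 2*0 = 0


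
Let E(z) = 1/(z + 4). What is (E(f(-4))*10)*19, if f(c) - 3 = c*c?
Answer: 190/23 ≈ 8.2609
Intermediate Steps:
f(c) = 3 + c**2 (f(c) = 3 + c*c = 3 + c**2)
E(z) = 1/(4 + z)
(E(f(-4))*10)*19 = (10/(4 + (3 + (-4)**2)))*19 = (10/(4 + (3 + 16)))*19 = (10/(4 + 19))*19 = (10/23)*19 = 190/23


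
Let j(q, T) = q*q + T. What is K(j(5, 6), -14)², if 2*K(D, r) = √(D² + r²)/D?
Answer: 1157/3844 ≈ 0.30099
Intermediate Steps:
j(q, T) = T + q² (j(q, T) = q² + T = T + q²)
K(D, r) = √(D² + r²)/(2*D) (K(D, r) = (√(D² + r²)/D)/2 = √(D² + r²)/(2*D))
K(j(5, 6), -14)² = (√((6 + 5²)² + (-14)²)/(2*(6 + 5²)))² = (√((6 + 25)² + 196)/(2*(6 + 25)))² = ((½)*√(31² + 196)/31)² = ((½)*(1/31)*√(961 + 196))² = ((½)*(1/31)*√1157)² = (√1157/62)² = 1157/3844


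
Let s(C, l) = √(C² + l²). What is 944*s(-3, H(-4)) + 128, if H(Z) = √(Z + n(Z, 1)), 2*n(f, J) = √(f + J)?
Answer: 128 + 472*√(20 + 2*I*√3) ≈ 2246.7 + 182.13*I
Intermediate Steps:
n(f, J) = √(J + f)/2 (n(f, J) = √(f + J)/2 = √(J + f)/2)
H(Z) = √(Z + √(1 + Z)/2)
944*s(-3, H(-4)) + 128 = 944*√((-3)² + (√(2*√(1 - 4) + 4*(-4))/2)²) + 128 = 944*√(9 + (√(2*√(-3) - 16)/2)²) + 128 = 944*√(9 + (√(2*(I*√3) - 16)/2)²) + 128 = 944*√(9 + (√(2*I*√3 - 16)/2)²) + 128 = 944*√(9 + (√(-16 + 2*I*√3)/2)²) + 128 = 944*√(9 + (-4 + I*√3/2)) + 128 = 944*√(5 + I*√3/2) + 128 = 128 + 944*√(5 + I*√3/2)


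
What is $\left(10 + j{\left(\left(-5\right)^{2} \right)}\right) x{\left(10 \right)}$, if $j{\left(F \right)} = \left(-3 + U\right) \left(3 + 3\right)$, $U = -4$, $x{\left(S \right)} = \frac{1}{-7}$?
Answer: $\frac{32}{7} \approx 4.5714$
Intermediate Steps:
$x{\left(S \right)} = - \frac{1}{7}$
$j{\left(F \right)} = -42$ ($j{\left(F \right)} = \left(-3 - 4\right) \left(3 + 3\right) = \left(-7\right) 6 = -42$)
$\left(10 + j{\left(\left(-5\right)^{2} \right)}\right) x{\left(10 \right)} = \left(10 - 42\right) \left(- \frac{1}{7}\right) = \left(-32\right) \left(- \frac{1}{7}\right) = \frac{32}{7}$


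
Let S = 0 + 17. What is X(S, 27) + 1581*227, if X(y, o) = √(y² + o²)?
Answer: 358887 + √1018 ≈ 3.5892e+5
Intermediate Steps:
S = 17
X(y, o) = √(o² + y²)
X(S, 27) + 1581*227 = √(27² + 17²) + 1581*227 = √(729 + 289) + 358887 = √1018 + 358887 = 358887 + √1018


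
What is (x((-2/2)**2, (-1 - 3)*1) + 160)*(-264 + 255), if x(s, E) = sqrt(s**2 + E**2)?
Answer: -1440 - 9*sqrt(17) ≈ -1477.1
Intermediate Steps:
x(s, E) = sqrt(E**2 + s**2)
(x((-2/2)**2, (-1 - 3)*1) + 160)*(-264 + 255) = (sqrt(((-1 - 3)*1)**2 + ((-2/2)**2)**2) + 160)*(-264 + 255) = (sqrt((-4*1)**2 + ((-2*1/2)**2)**2) + 160)*(-9) = (sqrt((-4)**2 + ((-1)**2)**2) + 160)*(-9) = (sqrt(16 + 1**2) + 160)*(-9) = (sqrt(16 + 1) + 160)*(-9) = (sqrt(17) + 160)*(-9) = (160 + sqrt(17))*(-9) = -1440 - 9*sqrt(17)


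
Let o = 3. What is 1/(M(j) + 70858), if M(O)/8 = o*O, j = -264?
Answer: 1/64522 ≈ 1.5499e-5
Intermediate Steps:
M(O) = 24*O (M(O) = 8*(3*O) = 24*O)
1/(M(j) + 70858) = 1/(24*(-264) + 70858) = 1/(-6336 + 70858) = 1/64522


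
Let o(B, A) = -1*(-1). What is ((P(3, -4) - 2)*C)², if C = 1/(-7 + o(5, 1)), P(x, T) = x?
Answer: 1/36 ≈ 0.027778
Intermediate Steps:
o(B, A) = 1
C = -⅙ (C = 1/(-7 + 1) = 1/(-6) = -⅙ ≈ -0.16667)
((P(3, -4) - 2)*C)² = ((3 - 2)*(-⅙))² = (1*(-⅙))² = (-⅙)² = 1/36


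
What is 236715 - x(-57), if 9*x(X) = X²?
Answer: 236354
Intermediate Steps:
x(X) = X²/9
236715 - x(-57) = 236715 - (-57)²/9 = 236715 - 3249/9 = 236715 - 1*361 = 236715 - 361 = 236354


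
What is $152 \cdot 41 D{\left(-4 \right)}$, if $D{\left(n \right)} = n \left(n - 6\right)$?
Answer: $249280$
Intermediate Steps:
$D{\left(n \right)} = n \left(-6 + n\right)$ ($D{\left(n \right)} = n \left(n - 6\right) = n \left(-6 + n\right)$)
$152 \cdot 41 D{\left(-4 \right)} = 152 \cdot 41 \left(- 4 \left(-6 - 4\right)\right) = 6232 \left(\left(-4\right) \left(-10\right)\right) = 6232 \cdot 40 = 249280$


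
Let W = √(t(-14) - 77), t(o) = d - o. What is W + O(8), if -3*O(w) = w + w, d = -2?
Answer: -16/3 + I*√65 ≈ -5.3333 + 8.0623*I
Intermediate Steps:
O(w) = -2*w/3 (O(w) = -(w + w)/3 = -2*w/3)
t(o) = -2 - o
W = I*√65 (W = √((-2 - 1*(-14)) - 77) = √((-2 + 14) - 77) = √(12 - 77) = √(-65) = I*√65 ≈ 8.0623*I)
W + O(8) = I*√65 - ⅔*8 = I*√65 - 16/3 = -16/3 + I*√65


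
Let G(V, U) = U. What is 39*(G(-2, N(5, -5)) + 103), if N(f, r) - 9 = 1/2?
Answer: 8775/2 ≈ 4387.5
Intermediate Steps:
N(f, r) = 19/2 (N(f, r) = 9 + 1/2 = 19/2)
39*(G(-2, N(5, -5)) + 103) = 39*(19/2 + 103) = 39*(225/2) = 8775/2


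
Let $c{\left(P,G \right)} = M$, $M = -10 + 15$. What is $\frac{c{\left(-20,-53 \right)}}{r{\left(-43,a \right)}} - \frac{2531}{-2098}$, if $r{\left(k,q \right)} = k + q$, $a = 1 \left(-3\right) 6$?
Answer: $\frac{143901}{127978} \approx 1.1244$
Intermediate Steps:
$M = 5$
$a = -18$ ($a = \left(-3\right) 6 = -18$)
$c{\left(P,G \right)} = 5$
$\frac{c{\left(-20,-53 \right)}}{r{\left(-43,a \right)}} - \frac{2531}{-2098} = \frac{5}{-43 - 18} - \frac{2531}{-2098} = \frac{5}{-61} - - \frac{2531}{2098} = 5 \left(- \frac{1}{61}\right) + \frac{2531}{2098} = - \frac{5}{61} + \frac{2531}{2098} = \frac{143901}{127978}$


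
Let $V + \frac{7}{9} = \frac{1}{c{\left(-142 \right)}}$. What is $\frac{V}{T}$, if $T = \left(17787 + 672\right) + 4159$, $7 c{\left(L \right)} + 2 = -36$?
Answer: $- \frac{329}{7735356} \approx -4.2532 \cdot 10^{-5}$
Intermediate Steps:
$c{\left(L \right)} = - \frac{38}{7}$ ($c{\left(L \right)} = - \frac{2}{7} + \frac{1}{7} \left(-36\right) = - \frac{2}{7} - \frac{36}{7} = - \frac{38}{7}$)
$T = 22618$ ($T = 18459 + 4159 = 22618$)
$V = - \frac{329}{342}$ ($V = - \frac{7}{9} + \frac{1}{- \frac{38}{7}} = - \frac{7}{9} - \frac{7}{38} = - \frac{329}{342} \approx -0.96199$)
$\frac{V}{T} = - \frac{329}{342 \cdot 22618} = \left(- \frac{329}{342}\right) \frac{1}{22618} = - \frac{329}{7735356}$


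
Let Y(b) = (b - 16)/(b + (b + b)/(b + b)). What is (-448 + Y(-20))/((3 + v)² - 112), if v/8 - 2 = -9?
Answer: -8476/51243 ≈ -0.16541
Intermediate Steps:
v = -56 (v = 16 + 8*(-9) = 16 - 72 = -56)
Y(b) = (-16 + b)/(1 + b) (Y(b) = (-16 + b)/(b + (2*b)/((2*b))) = (-16 + b)/(b + (2*b)*(1/(2*b))) = (-16 + b)/(b + 1) = (-16 + b)/(1 + b))
(-448 + Y(-20))/((3 + v)² - 112) = (-448 + (-16 - 20)/(1 - 20))/((3 - 56)² - 112) = (-448 - 36/(-19))/((-53)² - 112) = (-448 - 1/19*(-36))/(2809 - 112) = (-448 + 36/19)/2697 = -8476/19*1/2697 = -8476/51243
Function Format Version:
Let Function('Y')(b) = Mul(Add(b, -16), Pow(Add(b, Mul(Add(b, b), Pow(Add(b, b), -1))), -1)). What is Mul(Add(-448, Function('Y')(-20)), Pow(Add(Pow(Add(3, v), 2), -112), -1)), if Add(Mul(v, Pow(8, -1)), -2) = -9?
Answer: Rational(-8476, 51243) ≈ -0.16541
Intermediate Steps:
v = -56 (v = Add(16, Mul(8, -9)) = Add(16, -72) = -56)
Function('Y')(b) = Mul(Pow(Add(1, b), -1), Add(-16, b)) (Function('Y')(b) = Mul(Add(-16, b), Pow(Add(b, Mul(Mul(2, b), Pow(Mul(2, b), -1))), -1)) = Mul(Add(-16, b), Pow(Add(b, Mul(Mul(2, b), Mul(Rational(1, 2), Pow(b, -1)))), -1)) = Mul(Add(-16, b), Pow(Add(b, 1), -1)) = Mul(Add(-16, b), Pow(Add(1, b), -1)) = Mul(Pow(Add(1, b), -1), Add(-16, b)))
Mul(Add(-448, Function('Y')(-20)), Pow(Add(Pow(Add(3, v), 2), -112), -1)) = Mul(Add(-448, Mul(Pow(Add(1, -20), -1), Add(-16, -20))), Pow(Add(Pow(Add(3, -56), 2), -112), -1)) = Mul(Add(-448, Mul(Pow(-19, -1), -36)), Pow(Add(Pow(-53, 2), -112), -1)) = Mul(Add(-448, Mul(Rational(-1, 19), -36)), Pow(Add(2809, -112), -1)) = Mul(Add(-448, Rational(36, 19)), Pow(2697, -1)) = Mul(Rational(-8476, 19), Rational(1, 2697)) = Rational(-8476, 51243)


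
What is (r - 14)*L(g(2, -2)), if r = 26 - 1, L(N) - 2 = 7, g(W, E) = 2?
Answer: 99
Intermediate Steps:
L(N) = 9 (L(N) = 2 + 7 = 9)
r = 25
(r - 14)*L(g(2, -2)) = (25 - 14)*9 = 11*9 = 99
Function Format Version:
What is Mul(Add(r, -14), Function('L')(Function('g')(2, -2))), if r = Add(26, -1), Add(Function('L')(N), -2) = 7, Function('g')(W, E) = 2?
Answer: 99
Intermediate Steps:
Function('L')(N) = 9 (Function('L')(N) = Add(2, 7) = 9)
r = 25
Mul(Add(r, -14), Function('L')(Function('g')(2, -2))) = Mul(Add(25, -14), 9) = Mul(11, 9) = 99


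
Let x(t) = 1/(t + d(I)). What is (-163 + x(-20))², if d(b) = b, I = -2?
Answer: 12866569/484 ≈ 26584.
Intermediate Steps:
x(t) = 1/(-2 + t) (x(t) = 1/(t - 2) = 1/(-2 + t))
(-163 + x(-20))² = (-163 + 1/(-2 - 20))² = (-163 + 1/(-22))² = (-163 - 1/22)² = (-3587/22)² = 12866569/484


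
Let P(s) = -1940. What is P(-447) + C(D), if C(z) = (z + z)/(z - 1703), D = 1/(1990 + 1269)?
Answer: -5383573721/2775038 ≈ -1940.0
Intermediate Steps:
D = 1/3259 ≈ 0.00030684
C(z) = 2*z/(-1703 + z) (C(z) = (2*z)/(-1703 + z) = 2*z/(-1703 + z))
P(-447) + C(D) = -1940 + 2*(1/3259)/(-1703 + 1/3259) = -1940 + 2*(1/3259)/(-5550076/3259) = -1940 + 2*(1/3259)*(-3259/5550076) = -1940 - 1/2775038 = -5383573721/2775038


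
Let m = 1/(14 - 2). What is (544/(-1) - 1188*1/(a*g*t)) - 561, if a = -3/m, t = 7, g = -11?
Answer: -7738/7 ≈ -1105.4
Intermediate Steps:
m = 1/12 ≈ 0.083333
a = -36 (a = -3/1/12 = -3*12 = -36)
(544/(-1) - 1188*1/(a*g*t)) - 561 = (544/(-1) - 1188/((7*(-11))*(-36))) - 561 = (544*(-1) - 1188/((-77*(-36)))) - 561 = (-544 - 1188/2772) - 561 = (-544 - 1188*1/2772) - 561 = (-544 - 3/7) - 561 = -3811/7 - 561 = -7738/7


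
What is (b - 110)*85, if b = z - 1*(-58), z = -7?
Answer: -5015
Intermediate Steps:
b = 51 (b = -7 - 1*(-58) = -7 + 58 = 51)
(b - 110)*85 = (51 - 110)*85 = -59*85 = -5015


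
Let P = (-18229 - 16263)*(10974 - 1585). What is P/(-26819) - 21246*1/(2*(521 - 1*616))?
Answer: 31050210097/2547805 ≈ 12187.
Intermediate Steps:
P = -323845388 (P = -34492*9389 = -323845388)
P/(-26819) - 21246*1/(2*(521 - 1*616)) = -323845388/(-26819) - 21246*1/(2*(521 - 1*616)) = -323845388*(-1/26819) - 21246*1/(2*(521 - 616)) = 323845388/26819 - 21246/(2*(-95)) = 323845388/26819 - 21246/(-190) = 323845388/26819 - 21246*(-1/190) = 323845388/26819 + 10623/95 = 31050210097/2547805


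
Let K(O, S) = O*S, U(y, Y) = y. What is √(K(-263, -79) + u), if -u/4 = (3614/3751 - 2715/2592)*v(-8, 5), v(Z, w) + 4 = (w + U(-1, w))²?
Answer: √86991805990/2046 ≈ 144.16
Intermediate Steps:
v(Z, w) = -4 + (-1 + w)² (v(Z, w) = -4 + (w - 1)² = -4 + (-1 + w)²)
u = 272159/67518 (u = -4*(3614/3751 - 2715/2592)*(-4 + (-1 + 5)²) = -4*(3614*(1/3751) - 2715*1/2592)*(-4 + 4²) = -4*(3614/3751 - 905/864)*(-4 + 16) = -(-272159)*12/810216 = -4*(-272159/270072) = 272159/67518 ≈ 4.0309)
√(K(-263, -79) + u) = √(-263*(-79) + 272159/67518) = √(20777 + 272159/67518) = √(1403093645/67518) = √86991805990/2046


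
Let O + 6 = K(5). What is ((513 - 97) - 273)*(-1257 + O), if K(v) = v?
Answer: -179894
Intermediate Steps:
O = -1 (O = -6 + 5 = -1)
((513 - 97) - 273)*(-1257 + O) = ((513 - 97) - 273)*(-1257 - 1) = (416 - 273)*(-1258) = 143*(-1258) = -179894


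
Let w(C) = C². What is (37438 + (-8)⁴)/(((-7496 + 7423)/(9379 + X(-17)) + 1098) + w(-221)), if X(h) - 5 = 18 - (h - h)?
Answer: 390502668/469526405 ≈ 0.83169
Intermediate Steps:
X(h) = 23 (X(h) = 5 + (18 - (h - h)) = 5 + (18 - 1*0) = 5 + (18 + 0) = 5 + 18 = 23)
(37438 + (-8)⁴)/(((-7496 + 7423)/(9379 + X(-17)) + 1098) + w(-221)) = (37438 + (-8)⁴)/(((-7496 + 7423)/(9379 + 23) + 1098) + (-221)²) = (37438 + 4096)/((-73/9402 + 1098) + 48841) = 41534/((-73*1/9402 + 1098) + 48841) = 41534/((-73/9402 + 1098) + 48841) = 41534/(10323323/9402 + 48841) = 41534/(469526405/9402) = 41534*(9402/469526405) = 390502668/469526405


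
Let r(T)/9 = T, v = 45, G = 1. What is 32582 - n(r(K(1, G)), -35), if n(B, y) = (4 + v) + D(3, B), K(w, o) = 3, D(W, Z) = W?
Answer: 32530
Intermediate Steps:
r(T) = 9*T
n(B, y) = 52 (n(B, y) = (4 + 45) + 3 = 49 + 3 = 52)
32582 - n(r(K(1, G)), -35) = 32582 - 1*52 = 32582 - 52 = 32530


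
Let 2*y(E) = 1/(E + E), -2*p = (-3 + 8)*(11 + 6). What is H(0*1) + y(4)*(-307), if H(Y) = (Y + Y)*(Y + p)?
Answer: -307/16 ≈ -19.188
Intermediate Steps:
p = -85/2 (p = -(-3 + 8)*(11 + 6)/2 = -5*17/2 = -½*85 = -85/2 ≈ -42.500)
y(E) = 1/(4*E) (y(E) = 1/(2*(E + E)) = 1/(2*((2*E))) = (1/(2*E))/2 = 1/(4*E))
H(Y) = 2*Y*(-85/2 + Y) (H(Y) = (Y + Y)*(Y - 85/2) = (2*Y)*(-85/2 + Y) = 2*Y*(-85/2 + Y))
H(0*1) + y(4)*(-307) = (0*1)*(-85 + 2*(0*1)) + ((¼)/4)*(-307) = 0*(-85 + 2*0) + ((¼)*(¼))*(-307) = 0*(-85 + 0) + (1/16)*(-307) = 0*(-85) - 307/16 = 0 - 307/16 = -307/16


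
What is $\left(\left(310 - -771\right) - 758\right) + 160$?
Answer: $483$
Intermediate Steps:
$\left(\left(310 - -771\right) - 758\right) + 160 = \left(\left(310 + 771\right) - 758\right) + 160 = \left(1081 - 758\right) + 160 = 323 + 160 = 483$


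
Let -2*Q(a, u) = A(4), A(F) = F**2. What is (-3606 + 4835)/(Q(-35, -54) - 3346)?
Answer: -1229/3354 ≈ -0.36643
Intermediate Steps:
Q(a, u) = -8 (Q(a, u) = -1/2*4**2 = -1/2*16 = -8)
(-3606 + 4835)/(Q(-35, -54) - 3346) = (-3606 + 4835)/(-8 - 3346) = 1229/(-3354) = 1229*(-1/3354) = -1229/3354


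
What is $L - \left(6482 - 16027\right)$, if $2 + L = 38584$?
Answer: $48127$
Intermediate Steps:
$L = 38582$ ($L = -2 + 38584 = 38582$)
$L - \left(6482 - 16027\right) = 38582 - \left(6482 - 16027\right) = 38582 - -9545 = 38582 + 9545 = 48127$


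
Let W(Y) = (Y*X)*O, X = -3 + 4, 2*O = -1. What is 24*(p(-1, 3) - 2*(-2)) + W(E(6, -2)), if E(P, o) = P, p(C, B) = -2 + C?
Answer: 21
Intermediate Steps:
O = -½ (O = (½)*(-1) = -½ ≈ -0.50000)
X = 1
W(Y) = -Y/2 (W(Y) = (Y*1)*(-½) = Y*(-½) = -Y/2)
24*(p(-1, 3) - 2*(-2)) + W(E(6, -2)) = 24*((-2 - 1) - 2*(-2)) - ½*6 = 24*(-3 + 4) - 3 = 24*1 - 3 = 24 - 3 = 21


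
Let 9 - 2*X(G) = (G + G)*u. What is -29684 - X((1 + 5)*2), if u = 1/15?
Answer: -296877/10 ≈ -29688.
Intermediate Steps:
u = 1/15 ≈ 0.066667
X(G) = 9/2 - G/15 (X(G) = 9/2 - (G + G)/(2*15) = 9/2 - 2*G/(2*15) = 9/2 - G/15)
-29684 - X((1 + 5)*2) = -29684 - (9/2 - (1 + 5)*2/15) = -29684 - (9/2 - 2*2/5) = -29684 - (9/2 - 1/15*12) = -29684 - (9/2 - ⅘) = -29684 - 1*37/10 = -29684 - 37/10 = -296877/10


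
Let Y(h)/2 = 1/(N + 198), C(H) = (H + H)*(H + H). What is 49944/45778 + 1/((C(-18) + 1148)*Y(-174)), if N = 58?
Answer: 340220/297557 ≈ 1.1434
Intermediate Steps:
C(H) = 4*H**2 (C(H) = (2*H)*(2*H) = 4*H**2)
Y(h) = 1/128 (Y(h) = 2/(58 + 198) = 2/256 = 2*(1/256) = 1/128)
49944/45778 + 1/((C(-18) + 1148)*Y(-174)) = 49944/45778 + 1/((4*(-18)**2 + 1148)*(1/128)) = 49944*(1/45778) + 128/(4*324 + 1148) = 24972/22889 + 128/(1296 + 1148) = 24972/22889 + 128/2444 = 24972/22889 + (1/2444)*128 = 24972/22889 + 32/611 = 340220/297557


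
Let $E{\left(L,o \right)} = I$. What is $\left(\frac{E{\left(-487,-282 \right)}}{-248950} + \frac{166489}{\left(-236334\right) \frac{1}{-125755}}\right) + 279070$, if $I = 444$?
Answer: $\frac{1545100229111711}{4202524950} \approx 3.6766 \cdot 10^{5}$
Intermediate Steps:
$E{\left(L,o \right)} = 444$
$\left(\frac{E{\left(-487,-282 \right)}}{-248950} + \frac{166489}{\left(-236334\right) \frac{1}{-125755}}\right) + 279070 = \left(\frac{444}{-248950} + \frac{166489}{\left(-236334\right) \frac{1}{-125755}}\right) + 279070 = \left(444 \left(- \frac{1}{248950}\right) + \frac{166489}{\left(-236334\right) \left(- \frac{1}{125755}\right)}\right) + 279070 = \left(- \frac{222}{124475} + \frac{166489}{\frac{33762}{17965}}\right) + 279070 = \left(- \frac{222}{124475} + 166489 \cdot \frac{17965}{33762}\right) + 279070 = \left(- \frac{222}{124475} + \frac{2990974885}{33762}\right) + 279070 = \frac{372301591315211}{4202524950} + 279070 = \frac{1545100229111711}{4202524950}$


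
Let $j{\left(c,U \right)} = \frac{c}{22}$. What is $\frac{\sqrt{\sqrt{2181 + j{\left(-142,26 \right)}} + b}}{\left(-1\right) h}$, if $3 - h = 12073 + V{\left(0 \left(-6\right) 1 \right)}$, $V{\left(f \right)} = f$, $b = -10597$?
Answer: $\frac{\sqrt{-1282237 + 44 \sqrt{16445}}}{132770} \approx 0.0085099 i$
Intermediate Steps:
$j{\left(c,U \right)} = \frac{c}{22}$ ($j{\left(c,U \right)} = c \frac{1}{22} = \frac{c}{22}$)
$h = -12070$ ($h = 3 - \left(12073 + 0 \left(-6\right) 1\right) = 3 - \left(12073 + 0 \cdot 1\right) = 3 - \left(12073 + 0\right) = 3 - 12073 = -12070$)
$\frac{\sqrt{\sqrt{2181 + j{\left(-142,26 \right)}} + b}}{\left(-1\right) h} = \frac{\sqrt{\sqrt{2181 + \frac{1}{22} \left(-142\right)} - 10597}}{\left(-1\right) \left(-12070\right)} = \frac{\sqrt{\sqrt{2181 - \frac{71}{11}} - 10597}}{12070} = \sqrt{\sqrt{\frac{23920}{11}} - 10597} \cdot \frac{1}{12070} = \sqrt{\frac{4 \sqrt{16445}}{11} - 10597} \cdot \frac{1}{12070} = \sqrt{-10597 + \frac{4 \sqrt{16445}}{11}} \cdot \frac{1}{12070} = \frac{\sqrt{-10597 + \frac{4 \sqrt{16445}}{11}}}{12070}$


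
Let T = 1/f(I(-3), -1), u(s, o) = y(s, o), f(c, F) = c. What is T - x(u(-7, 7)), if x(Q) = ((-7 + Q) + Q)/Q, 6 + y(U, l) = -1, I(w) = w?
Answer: -10/3 ≈ -3.3333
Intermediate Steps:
y(U, l) = -7 (y(U, l) = -6 - 1 = -7)
u(s, o) = -7
T = -⅓ (T = 1/(-3) = -⅓ ≈ -0.33333)
x(Q) = (-7 + 2*Q)/Q
T - x(u(-7, 7)) = -⅓ - (2 - 7/(-7)) = -⅓ - (2 - 7*(-⅐)) = -⅓ - (2 + 1) = -⅓ - 1*3 = -⅓ - 3 = -10/3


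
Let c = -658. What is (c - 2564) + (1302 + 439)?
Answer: -1481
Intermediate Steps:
(c - 2564) + (1302 + 439) = (-658 - 2564) + (1302 + 439) = -3222 + 1741 = -1481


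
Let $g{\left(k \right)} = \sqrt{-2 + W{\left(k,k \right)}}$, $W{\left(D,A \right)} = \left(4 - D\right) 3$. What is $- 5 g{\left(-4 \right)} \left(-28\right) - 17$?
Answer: $-17 + 140 \sqrt{22} \approx 639.66$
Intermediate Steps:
$W{\left(D,A \right)} = 12 - 3 D$
$g{\left(k \right)} = \sqrt{10 - 3 k}$ ($g{\left(k \right)} = \sqrt{-2 - \left(-12 + 3 k\right)} = \sqrt{10 - 3 k}$)
$- 5 g{\left(-4 \right)} \left(-28\right) - 17 = - 5 \sqrt{10 - -12} \left(-28\right) - 17 = - 5 \sqrt{10 + 12} \left(-28\right) - 17 = - 5 \sqrt{22} \left(-28\right) - 17 = 140 \sqrt{22} - 17 = -17 + 140 \sqrt{22}$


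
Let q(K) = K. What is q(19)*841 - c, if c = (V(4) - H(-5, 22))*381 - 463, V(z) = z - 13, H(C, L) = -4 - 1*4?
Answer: 16823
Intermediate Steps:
H(C, L) = -8 (H(C, L) = -4 - 4 = -8)
V(z) = -13 + z
c = -844 (c = ((-13 + 4) - 1*(-8))*381 - 463 = (-9 + 8)*381 - 463 = -1*381 - 463 = -381 - 463 = -844)
q(19)*841 - c = 19*841 - 1*(-844) = 15979 + 844 = 16823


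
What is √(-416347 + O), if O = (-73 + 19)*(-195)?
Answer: I*√405817 ≈ 637.04*I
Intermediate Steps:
O = 10530 (O = -54*(-195) = 10530)
√(-416347 + O) = √(-416347 + 10530) = √(-405817) = I*√405817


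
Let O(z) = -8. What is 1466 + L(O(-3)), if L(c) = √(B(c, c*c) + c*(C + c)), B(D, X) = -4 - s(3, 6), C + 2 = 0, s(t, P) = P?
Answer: 1466 + √70 ≈ 1474.4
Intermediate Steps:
C = -2 (C = -2 + 0 = -2)
B(D, X) = -10 (B(D, X) = -4 - 1*6 = -4 - 6 = -10)
L(c) = √(-10 + c*(-2 + c))
1466 + L(O(-3)) = 1466 + √(-10 + (-8)² - 2*(-8)) = 1466 + √(-10 + 64 + 16) = 1466 + √70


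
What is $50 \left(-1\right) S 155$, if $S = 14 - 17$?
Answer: $23250$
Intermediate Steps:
$S = -3$
$50 \left(-1\right) S 155 = 50 \left(-1\right) \left(-3\right) 155 = \left(-50\right) \left(-3\right) 155 = 150 \cdot 155 = 23250$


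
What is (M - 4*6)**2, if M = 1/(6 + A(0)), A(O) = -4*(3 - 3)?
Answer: 20449/36 ≈ 568.03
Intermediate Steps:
A(O) = 0 (A(O) = -4*0 = 0)
M = 1/6 (M = 1/(6 + 0) = 1/6 ≈ 0.16667)
(M - 4*6)**2 = (1/6 - 4*6)**2 = (1/6 - 24)**2 = (-143/6)**2 = 20449/36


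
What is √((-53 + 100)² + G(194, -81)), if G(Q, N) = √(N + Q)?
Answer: √(2209 + √113) ≈ 47.113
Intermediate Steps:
√((-53 + 100)² + G(194, -81)) = √((-53 + 100)² + √(-81 + 194)) = √(47² + √113) = √(2209 + √113)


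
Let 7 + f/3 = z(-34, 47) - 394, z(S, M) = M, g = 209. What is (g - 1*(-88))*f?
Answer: -315414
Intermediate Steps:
f = -1062 (f = -21 + 3*(47 - 394) = -21 + 3*(-347) = -21 - 1041 = -1062)
(g - 1*(-88))*f = (209 - 1*(-88))*(-1062) = (209 + 88)*(-1062) = 297*(-1062) = -315414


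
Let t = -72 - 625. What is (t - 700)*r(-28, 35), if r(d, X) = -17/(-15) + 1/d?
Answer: -644017/420 ≈ -1533.4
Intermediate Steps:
r(d, X) = 17/15 + 1/d (r(d, X) = -17*(-1/15) + 1/d = 17/15 + 1/d)
t = -697
(t - 700)*r(-28, 35) = (-697 - 700)*(17/15 + 1/(-28)) = -1397*(17/15 - 1/28) = -1397*461/420 = -644017/420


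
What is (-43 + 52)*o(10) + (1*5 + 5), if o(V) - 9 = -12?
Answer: -17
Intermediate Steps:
o(V) = -3 (o(V) = 9 - 12 = -3)
(-43 + 52)*o(10) + (1*5 + 5) = (-43 + 52)*(-3) + (1*5 + 5) = 9*(-3) + (5 + 5) = -27 + 10 = -17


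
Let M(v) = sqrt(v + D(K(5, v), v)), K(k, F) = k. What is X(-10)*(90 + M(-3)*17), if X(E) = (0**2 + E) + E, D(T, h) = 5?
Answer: -1800 - 340*sqrt(2) ≈ -2280.8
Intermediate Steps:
X(E) = 2*E (X(E) = (0 + E) + E = E + E = 2*E)
M(v) = sqrt(5 + v) (M(v) = sqrt(v + 5) = sqrt(5 + v))
X(-10)*(90 + M(-3)*17) = (2*(-10))*(90 + sqrt(5 - 3)*17) = -20*(90 + sqrt(2)*17) = -20*(90 + 17*sqrt(2)) = -1800 - 340*sqrt(2)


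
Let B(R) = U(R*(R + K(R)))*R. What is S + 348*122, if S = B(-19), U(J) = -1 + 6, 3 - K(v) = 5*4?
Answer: 42361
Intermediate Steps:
K(v) = -17 (K(v) = 3 - 5*4 = 3 - 1*20 = 3 - 20 = -17)
U(J) = 5
B(R) = 5*R
S = -95 (S = 5*(-19) = -95)
S + 348*122 = -95 + 348*122 = -95 + 42456 = 42361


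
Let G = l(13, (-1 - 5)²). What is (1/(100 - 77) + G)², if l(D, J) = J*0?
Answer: 1/529 ≈ 0.0018904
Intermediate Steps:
l(D, J) = 0
G = 0
(1/(100 - 77) + G)² = (1/(100 - 77) + 0)² = (1/23 + 0)² = (1/23)² = 1/529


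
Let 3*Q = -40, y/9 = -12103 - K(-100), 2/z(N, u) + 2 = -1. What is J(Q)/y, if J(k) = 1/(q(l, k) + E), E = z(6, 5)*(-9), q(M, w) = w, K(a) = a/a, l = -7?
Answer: 1/798864 ≈ 1.2518e-6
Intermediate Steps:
K(a) = 1
z(N, u) = -2/3 (z(N, u) = 2/(-2 - 1) = 2/(-3) = 2*(-1/3) = -2/3)
y = -108936 (y = 9*(-12103 - 1*1) = 9*(-12103 - 1) = 9*(-12104) = -108936)
E = 6 (E = -2/3*(-9) = 6)
Q = -40/3 (Q = (1/3)*(-40) = -40/3 ≈ -13.333)
J(k) = 1/(6 + k) (J(k) = 1/(k + 6) = 1/(6 + k))
J(Q)/y = 1/((6 - 40/3)*(-108936)) = -1/108936/(-22/3) = -3/22*(-1/108936) = 1/798864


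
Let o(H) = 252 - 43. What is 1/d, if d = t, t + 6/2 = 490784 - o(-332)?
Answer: 1/490572 ≈ 2.0384e-6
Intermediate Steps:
o(H) = 209
t = 490572 (t = -3 + (490784 - 1*209) = -3 + (490784 - 209) = -3 + 490575 = 490572)
d = 490572
1/d = 1/490572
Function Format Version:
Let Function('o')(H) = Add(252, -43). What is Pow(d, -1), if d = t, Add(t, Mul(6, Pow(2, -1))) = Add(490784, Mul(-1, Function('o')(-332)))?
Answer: Rational(1, 490572) ≈ 2.0384e-6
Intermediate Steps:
Function('o')(H) = 209
t = 490572 (t = Add(-3, Add(490784, Mul(-1, 209))) = Add(-3, Add(490784, -209)) = Add(-3, 490575) = 490572)
d = 490572
Pow(d, -1) = Pow(490572, -1) = Rational(1, 490572)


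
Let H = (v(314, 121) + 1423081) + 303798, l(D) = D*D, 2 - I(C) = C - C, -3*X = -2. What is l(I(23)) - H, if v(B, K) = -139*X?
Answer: -5180347/3 ≈ -1.7268e+6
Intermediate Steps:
X = ⅔ (X = -⅓*(-2) = ⅔ ≈ 0.66667)
I(C) = 2 (I(C) = 2 - (C - C) = 2 - 1*0 = 2 + 0 = 2)
v(B, K) = -278/3 (v(B, K) = -139*⅔ = -278/3)
l(D) = D²
H = 5180359/3 (H = (-278/3 + 1423081) + 303798 = 4268965/3 + 303798 = 5180359/3 ≈ 1.7268e+6)
l(I(23)) - H = 2² - 1*5180359/3 = 4 - 5180359/3 = -5180347/3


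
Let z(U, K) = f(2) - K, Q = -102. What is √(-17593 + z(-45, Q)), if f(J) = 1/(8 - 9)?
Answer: 2*I*√4373 ≈ 132.26*I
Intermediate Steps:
f(J) = -1 (f(J) = 1/(-1) = -1)
z(U, K) = -1 - K
√(-17593 + z(-45, Q)) = √(-17593 + (-1 - 1*(-102))) = √(-17593 + (-1 + 102)) = √(-17593 + 101) = √(-17492) = 2*I*√4373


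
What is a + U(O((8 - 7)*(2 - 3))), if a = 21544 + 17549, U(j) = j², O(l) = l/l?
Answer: 39094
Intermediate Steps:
O(l) = 1
a = 39093
a + U(O((8 - 7)*(2 - 3))) = 39093 + 1² = 39093 + 1 = 39094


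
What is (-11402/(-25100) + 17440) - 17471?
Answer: -383349/12550 ≈ -30.546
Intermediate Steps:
(-11402/(-25100) + 17440) - 17471 = (-11402*(-1/25100) + 17440) - 17471 = (5701/12550 + 17440) - 17471 = 218877701/12550 - 17471 = -383349/12550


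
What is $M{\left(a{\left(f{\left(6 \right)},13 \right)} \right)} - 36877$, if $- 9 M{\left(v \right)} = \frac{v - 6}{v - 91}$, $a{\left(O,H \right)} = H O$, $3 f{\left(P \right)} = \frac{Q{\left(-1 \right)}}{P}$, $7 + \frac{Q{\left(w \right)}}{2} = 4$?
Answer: $- \frac{94921429}{2574} \approx -36877.0$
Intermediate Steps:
$Q{\left(w \right)} = -6$ ($Q{\left(w \right)} = -14 + 2 \cdot 4 = -14 + 8 = -6$)
$f{\left(P \right)} = - \frac{2}{P}$ ($f{\left(P \right)} = \frac{\left(-6\right) \frac{1}{P}}{3} = - \frac{2}{P}$)
$M{\left(v \right)} = - \frac{-6 + v}{9 \left(-91 + v\right)}$ ($M{\left(v \right)} = - \frac{\left(v - 6\right) \frac{1}{v - 91}}{9} = - \frac{\left(-6 + v\right) \frac{1}{-91 + v}}{9} = - \frac{\frac{1}{-91 + v} \left(-6 + v\right)}{9} = - \frac{-6 + v}{9 \left(-91 + v\right)}$)
$M{\left(a{\left(f{\left(6 \right)},13 \right)} \right)} - 36877 = \frac{6 - 13 \left(- \frac{2}{6}\right)}{9 \left(-91 + 13 \left(- \frac{2}{6}\right)\right)} - 36877 = \frac{6 - 13 \left(\left(-2\right) \frac{1}{6}\right)}{9 \left(-91 + 13 \left(\left(-2\right) \frac{1}{6}\right)\right)} - 36877 = \frac{6 - 13 \left(- \frac{1}{3}\right)}{9 \left(-91 + 13 \left(- \frac{1}{3}\right)\right)} - 36877 = \frac{6 - - \frac{13}{3}}{9 \left(-91 - \frac{13}{3}\right)} - 36877 = \frac{6 + \frac{13}{3}}{9 \left(- \frac{286}{3}\right)} - 36877 = \frac{1}{9} \left(- \frac{3}{286}\right) \frac{31}{3} - 36877 = - \frac{31}{2574} - 36877 = - \frac{94921429}{2574}$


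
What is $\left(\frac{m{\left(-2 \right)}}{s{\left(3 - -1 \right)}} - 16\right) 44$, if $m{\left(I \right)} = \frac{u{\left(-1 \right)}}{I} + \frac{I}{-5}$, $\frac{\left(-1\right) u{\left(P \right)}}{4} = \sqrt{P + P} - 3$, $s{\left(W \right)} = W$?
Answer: $- \frac{3828}{5} + 22 i \sqrt{2} \approx -765.6 + 31.113 i$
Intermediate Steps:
$u{\left(P \right)} = 12 - 4 \sqrt{2} \sqrt{P}$ ($u{\left(P \right)} = - 4 \left(\sqrt{P + P} - 3\right) = - 4 \left(\sqrt{2 P} - 3\right) = - 4 \left(\sqrt{2} \sqrt{P} - 3\right) = - 4 \left(-3 + \sqrt{2} \sqrt{P}\right) = 12 - 4 \sqrt{2} \sqrt{P}$)
$m{\left(I \right)} = - \frac{I}{5} + \frac{12 - 4 i \sqrt{2}}{I}$ ($m{\left(I \right)} = \frac{12 - 4 \sqrt{2} \sqrt{-1}}{I} + \frac{I}{-5} = \frac{12 - 4 \sqrt{2} i}{I} + I \left(- \frac{1}{5}\right) = \frac{12 - 4 i \sqrt{2}}{I} - \frac{I}{5} = - \frac{I}{5} + \frac{12 - 4 i \sqrt{2}}{I}$)
$\left(\frac{m{\left(-2 \right)}}{s{\left(3 - -1 \right)}} - 16\right) 44 = \left(\frac{\frac{1}{5} \frac{1}{-2} \left(60 - \left(-2\right)^{2} - 20 i \sqrt{2}\right)}{3 - -1} - 16\right) 44 = \left(\frac{\frac{1}{5} \left(- \frac{1}{2}\right) \left(60 - 4 - 20 i \sqrt{2}\right)}{3 + 1} - 16\right) 44 = \left(\frac{\frac{1}{5} \left(- \frac{1}{2}\right) \left(60 - 4 - 20 i \sqrt{2}\right)}{4} - 16\right) 44 = \left(\frac{1}{5} \left(- \frac{1}{2}\right) \left(56 - 20 i \sqrt{2}\right) \frac{1}{4} - 16\right) 44 = \left(\left(- \frac{28}{5} + 2 i \sqrt{2}\right) \frac{1}{4} - 16\right) 44 = \left(\left(- \frac{7}{5} + \frac{i \sqrt{2}}{2}\right) - 16\right) 44 = \left(- \frac{87}{5} + \frac{i \sqrt{2}}{2}\right) 44 = - \frac{3828}{5} + 22 i \sqrt{2}$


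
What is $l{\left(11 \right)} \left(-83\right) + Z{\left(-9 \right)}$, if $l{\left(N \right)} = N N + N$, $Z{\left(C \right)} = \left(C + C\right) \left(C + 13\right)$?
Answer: $-11028$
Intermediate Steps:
$Z{\left(C \right)} = 2 C \left(13 + C\right)$
$l{\left(N \right)} = N + N^{2}$ ($l{\left(N \right)} = N^{2} + N = N + N^{2}$)
$l{\left(11 \right)} \left(-83\right) + Z{\left(-9 \right)} = 11 \left(1 + 11\right) \left(-83\right) + 2 \left(-9\right) \left(13 - 9\right) = 11 \cdot 12 \left(-83\right) + 2 \left(-9\right) 4 = 132 \left(-83\right) - 72 = -10956 - 72 = -11028$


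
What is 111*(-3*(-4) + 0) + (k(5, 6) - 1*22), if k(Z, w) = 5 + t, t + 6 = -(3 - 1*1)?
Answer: 1307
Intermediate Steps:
t = -8 (t = -6 - (3 - 1*1) = -6 - (3 - 1) = -6 - 1*2 = -6 - 2 = -8)
k(Z, w) = -3 (k(Z, w) = 5 - 8 = -3)
111*(-3*(-4) + 0) + (k(5, 6) - 1*22) = 111*(-3*(-4) + 0) + (-3 - 1*22) = 111*(12 + 0) + (-3 - 22) = 111*12 - 25 = 1332 - 25 = 1307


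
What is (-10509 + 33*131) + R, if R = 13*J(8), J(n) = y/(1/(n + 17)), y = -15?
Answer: -11061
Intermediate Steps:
J(n) = -255 - 15*n (J(n) = -(255 + 15*n) = -15*(17 + n) = -255 - 15*n)
R = -4875 (R = 13*(-255 - 15*8) = 13*(-255 - 120) = 13*(-375) = -4875)
(-10509 + 33*131) + R = (-10509 + 33*131) - 4875 = (-10509 + 4323) - 4875 = -6186 - 4875 = -11061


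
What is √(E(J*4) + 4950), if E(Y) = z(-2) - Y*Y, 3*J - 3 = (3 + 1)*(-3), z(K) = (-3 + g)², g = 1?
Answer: √4810 ≈ 69.354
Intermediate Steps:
z(K) = 4 (z(K) = (-3 + 1)² = (-2)² = 4)
J = -3 (J = 1 + ((3 + 1)*(-3))/3 = 1 + (4*(-3))/3 = 1 + (⅓)*(-12) = 1 - 4 = -3)
E(Y) = 4 - Y² (E(Y) = 4 - Y*Y = 4 - Y²)
√(E(J*4) + 4950) = √((4 - (-3*4)²) + 4950) = √((4 - 1*(-12)²) + 4950) = √((4 - 1*144) + 4950) = √((4 - 144) + 4950) = √(-140 + 4950) = √4810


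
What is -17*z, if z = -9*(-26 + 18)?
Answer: -1224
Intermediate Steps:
z = 72 (z = -9*(-8) = 72)
-17*z = -17*72 = -1224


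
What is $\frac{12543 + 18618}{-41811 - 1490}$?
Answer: $- \frac{31161}{43301} \approx -0.71964$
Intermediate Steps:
$\frac{12543 + 18618}{-41811 - 1490} = \frac{31161}{-43301} = 31161 \left(- \frac{1}{43301}\right) = - \frac{31161}{43301}$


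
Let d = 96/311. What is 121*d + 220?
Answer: 80036/311 ≈ 257.35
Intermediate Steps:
d = 96/311 (d = 96*(1/311) = 96/311 ≈ 0.30868)
121*d + 220 = 121*(96/311) + 220 = 11616/311 + 220 = 80036/311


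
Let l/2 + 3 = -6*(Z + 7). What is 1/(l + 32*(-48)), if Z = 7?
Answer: -1/1710 ≈ -0.00058480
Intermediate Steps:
l = -174 (l = -6 + 2*(-6*(7 + 7)) = -6 + 2*(-6*14) = -6 + 2*(-84) = -6 - 168 = -174)
1/(l + 32*(-48)) = 1/(-174 + 32*(-48)) = 1/(-174 - 1536) = 1/(-1710) = -1/1710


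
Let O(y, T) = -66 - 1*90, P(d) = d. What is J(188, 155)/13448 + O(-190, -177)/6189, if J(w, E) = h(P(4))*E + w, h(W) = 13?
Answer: 3845493/27743224 ≈ 0.13861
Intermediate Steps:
O(y, T) = -156 (O(y, T) = -66 - 90 = -156)
J(w, E) = w + 13*E (J(w, E) = 13*E + w = w + 13*E)
J(188, 155)/13448 + O(-190, -177)/6189 = (188 + 13*155)/13448 - 156/6189 = (188 + 2015)*(1/13448) - 156*1/6189 = 2203*(1/13448) - 52/2063 = 2203/13448 - 52/2063 = 3845493/27743224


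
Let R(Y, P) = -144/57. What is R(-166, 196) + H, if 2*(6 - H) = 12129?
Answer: -230319/38 ≈ -6061.0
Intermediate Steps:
H = -12117/2 (H = 6 - 1/2*12129 = 6 - 12129/2 = -12117/2 ≈ -6058.5)
R(Y, P) = -48/19 (R(Y, P) = -144*1/57 = -48/19)
R(-166, 196) + H = -48/19 - 12117/2 = -230319/38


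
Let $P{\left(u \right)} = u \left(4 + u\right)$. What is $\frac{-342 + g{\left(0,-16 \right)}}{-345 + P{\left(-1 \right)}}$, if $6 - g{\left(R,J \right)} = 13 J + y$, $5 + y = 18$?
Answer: $\frac{47}{116} \approx 0.40517$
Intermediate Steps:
$y = 13$ ($y = -5 + 18 = 13$)
$g{\left(R,J \right)} = -7 - 13 J$ ($g{\left(R,J \right)} = 6 - \left(13 J + 13\right) = 6 - \left(13 + 13 J\right) = -7 - 13 J$)
$\frac{-342 + g{\left(0,-16 \right)}}{-345 + P{\left(-1 \right)}} = \frac{-342 - -201}{-345 - \left(4 - 1\right)} = \frac{-342 + \left(-7 + 208\right)}{-345 - 3} = \frac{-342 + 201}{-345 - 3} = - \frac{141}{-348} = \left(-141\right) \left(- \frac{1}{348}\right) = \frac{47}{116}$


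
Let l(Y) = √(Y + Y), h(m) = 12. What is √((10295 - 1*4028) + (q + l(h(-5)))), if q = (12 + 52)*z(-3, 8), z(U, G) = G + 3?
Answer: √(6971 + 2*√6) ≈ 83.522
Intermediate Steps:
z(U, G) = 3 + G
q = 704 (q = (12 + 52)*(3 + 8) = 64*11 = 704)
l(Y) = √2*√Y (l(Y) = √(2*Y) = √2*√Y)
√((10295 - 1*4028) + (q + l(h(-5)))) = √((10295 - 1*4028) + (704 + √2*√12)) = √((10295 - 4028) + (704 + √2*(2*√3))) = √(6267 + (704 + 2*√6)) = √(6971 + 2*√6)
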